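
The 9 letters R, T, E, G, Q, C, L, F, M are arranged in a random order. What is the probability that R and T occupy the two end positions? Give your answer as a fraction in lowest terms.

1/36

There are 9! = 362880 arrangements.
Place R and T at the ends in 2 ways, arrange the remaining 7 in 7! = 5040 ways: 2·5040 = 10080.
Probability = 10080/362880 = 1/36.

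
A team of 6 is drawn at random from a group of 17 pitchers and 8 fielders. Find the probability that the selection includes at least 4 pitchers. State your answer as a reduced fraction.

918/1265

Total selections: C(25,6) = 177100.
Favorable selections (at least 4 pitchers): C(17,4)·C(8,2) + C(17,5)·C(8,1) + C(17,6)·C(8,0) = 66640 + 49504 + 12376 = 128520.
Probability = 128520/177100 = 918/1265.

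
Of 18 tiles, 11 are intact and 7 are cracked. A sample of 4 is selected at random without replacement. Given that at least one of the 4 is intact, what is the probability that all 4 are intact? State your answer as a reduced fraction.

6/55

Work in counts. Selections with at least one intact: C(18,4) − C(7,4) = 3060 − 35 = 3025.
Of those, selections where all 4 are intact: C(11,4) = 330.
Conditional probability = 330/3025 = 6/55.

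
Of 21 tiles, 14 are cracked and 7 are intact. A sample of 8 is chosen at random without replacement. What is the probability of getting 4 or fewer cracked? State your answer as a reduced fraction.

619/2907

There are C(21,8) = 203490 ways to choose the 8.
Favorable selections (4 or fewer cracked): C(14,1)·C(7,7) + C(14,2)·C(7,6) + C(14,3)·C(7,5) + C(14,4)·C(7,4) = 14 + 637 + 7644 + 35035 = 43330.
Probability = 43330/203490 = 619/2907.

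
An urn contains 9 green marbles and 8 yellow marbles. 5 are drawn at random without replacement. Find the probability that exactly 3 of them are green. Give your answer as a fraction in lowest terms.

84/221

There are C(17,5) = 6188 ways to choose 5 from 17.
Selections with exactly 3 green: choose 3 of the 9 green and 2 of the 8 yellow, C(9,3)·C(8,2) = 84·28 = 2352.
Probability = 2352/6188 = 84/221.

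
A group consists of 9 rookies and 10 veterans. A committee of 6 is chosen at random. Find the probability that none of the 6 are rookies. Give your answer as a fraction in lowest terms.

There are C(19,6) = 27132 possible selections.
Selections with no rookies (all veterans): C(10,6) = 210.
Probability = 210/27132 = 5/646.

5/646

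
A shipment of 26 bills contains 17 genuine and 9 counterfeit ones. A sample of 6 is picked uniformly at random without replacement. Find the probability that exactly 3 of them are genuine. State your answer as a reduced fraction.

Total number of selections: C(26,6) = 230230.
Selections with exactly 3 genuine: choose 3 of the 17 genuine and 3 of the 9 counterfeit, C(17,3)·C(9,3) = 680·84 = 57120.
Probability = 57120/230230 = 816/3289.

816/3289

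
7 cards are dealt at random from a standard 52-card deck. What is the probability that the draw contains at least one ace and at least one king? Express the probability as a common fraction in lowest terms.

There are C(52,7) = 133784560 possible draws.
By inclusion-exclusion on the complements, draws missing all aces or all kings: C(48,7) + C(48,7) − C(44,7) = 73629072 + 73629072 − 38320568 = 108937576.
So draws with at least one of each: 133784560 − 108937576 = 24846984, probability 24846984/133784560 = 3105873/16723070.

3105873/16723070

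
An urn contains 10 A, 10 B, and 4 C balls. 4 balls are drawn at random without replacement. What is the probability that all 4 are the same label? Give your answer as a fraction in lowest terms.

There are C(24,4) = 10626 ways to draw 4 balls.
All same label: C(10,4) + C(10,4) + C(4,4) = 210 + 210 + 1 = 421.
Probability = 421/10626.

421/10626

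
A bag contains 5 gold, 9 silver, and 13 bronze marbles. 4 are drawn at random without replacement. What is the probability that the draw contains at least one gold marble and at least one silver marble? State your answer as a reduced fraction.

263/585

There are C(27,4) = 17550 possible draws.
By inclusion-exclusion on the complements, draws missing all gold or all silver: C(22,4) + C(18,4) − C(13,4) = 7315 + 3060 − 715 = 9660.
So draws with at least one of each: 17550 − 9660 = 7890, probability 7890/17550 = 263/585.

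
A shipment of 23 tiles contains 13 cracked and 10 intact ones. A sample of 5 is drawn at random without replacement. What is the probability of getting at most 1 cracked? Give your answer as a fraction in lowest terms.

426/4807

Total selections: C(23,5) = 33649.
Favorable selections (at most 1 cracked): C(13,0)·C(10,5) + C(13,1)·C(10,4) = 252 + 2730 = 2982.
Probability = 2982/33649 = 426/4807.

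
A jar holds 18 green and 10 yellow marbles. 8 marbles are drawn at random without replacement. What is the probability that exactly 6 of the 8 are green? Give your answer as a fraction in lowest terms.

68/253

Total number of selections: C(28,8) = 3108105.
Selections with exactly 6 green: choose 6 of the 18 green and 2 of the 10 yellow, C(18,6)·C(10,2) = 18564·45 = 835380.
Probability = 835380/3108105 = 68/253.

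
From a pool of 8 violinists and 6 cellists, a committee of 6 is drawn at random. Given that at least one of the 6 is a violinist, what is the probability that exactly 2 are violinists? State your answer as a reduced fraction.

210/1501

Work in counts. Selections with at least one violinist: C(14,6) − C(6,6) = 3003 − 1 = 3002.
Of those, selections where exactly 2 are violinists: C(8,2)·C(6,4) = 28·15 = 420.
Conditional probability = 420/3002 = 210/1501.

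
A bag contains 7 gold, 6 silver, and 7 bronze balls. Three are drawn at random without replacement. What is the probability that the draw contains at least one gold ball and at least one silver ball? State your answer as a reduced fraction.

There are C(20,3) = 1140 possible draws.
By inclusion-exclusion on the complements, draws missing all gold or all silver: C(13,3) + C(14,3) − C(7,3) = 286 + 364 − 35 = 615.
So draws with at least one of each: 1140 − 615 = 525, probability 525/1140 = 35/76.

35/76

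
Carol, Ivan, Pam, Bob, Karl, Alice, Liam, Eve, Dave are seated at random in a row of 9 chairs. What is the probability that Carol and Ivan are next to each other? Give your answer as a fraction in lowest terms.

2/9

There are 9! = 362880 arrangements.
Treat Carol and Ivan as a block: 8! arrangements of the blocks × 2 orders within the block = 2·40320 = 80640.
Probability = 80640/362880 = 2/9.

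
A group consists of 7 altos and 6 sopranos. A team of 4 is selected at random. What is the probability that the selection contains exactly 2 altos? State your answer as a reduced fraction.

There are C(13,4) = 715 ways to choose 4 from 13.
Selections with exactly 2 altos: choose 2 of the 7 altos and 2 of the 6 sopranos, C(7,2)·C(6,2) = 21·15 = 315.
Probability = 315/715 = 63/143.

63/143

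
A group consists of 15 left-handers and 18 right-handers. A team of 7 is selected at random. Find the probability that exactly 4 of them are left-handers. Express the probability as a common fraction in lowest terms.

There are C(33,7) = 4272048 ways to choose 7 from 33.
Selections with exactly 4 left-handers: choose 4 of the 15 left-handers and 3 of the 18 right-handers, C(15,4)·C(18,3) = 1365·816 = 1113840.
Probability = 1113840/4272048 = 7735/29667.

7735/29667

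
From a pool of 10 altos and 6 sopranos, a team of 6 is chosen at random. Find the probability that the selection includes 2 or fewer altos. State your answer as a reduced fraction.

There are C(16,6) = 8008 ways to choose the 6.
Favorable selections (2 or fewer altos): C(10,0)·C(6,6) + C(10,1)·C(6,5) + C(10,2)·C(6,4) = 1 + 60 + 675 = 736.
Probability = 736/8008 = 92/1001.

92/1001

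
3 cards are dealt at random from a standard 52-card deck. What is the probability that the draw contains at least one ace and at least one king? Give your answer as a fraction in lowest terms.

There are C(52,3) = 22100 possible draws.
By inclusion-exclusion on the complements, draws missing all aces or all kings: C(48,3) + C(48,3) − C(44,3) = 17296 + 17296 − 13244 = 21348.
So draws with at least one of each: 22100 − 21348 = 752, probability 752/22100 = 188/5525.

188/5525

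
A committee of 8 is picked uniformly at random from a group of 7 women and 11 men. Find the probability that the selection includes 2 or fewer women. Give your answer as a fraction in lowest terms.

123/442

There are C(18,8) = 43758 ways to choose the 8.
Favorable selections (2 or fewer women): C(7,0)·C(11,8) + C(7,1)·C(11,7) + C(7,2)·C(11,6) = 165 + 2310 + 9702 = 12177.
Probability = 12177/43758 = 123/442.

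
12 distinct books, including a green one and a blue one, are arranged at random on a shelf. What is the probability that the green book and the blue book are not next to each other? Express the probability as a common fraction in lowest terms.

5/6

There are 12! = 479001600 arrangements.
Arrangements with the green book and the blue book adjacent: 2·11! = 79833600.
So not adjacent: 479001600 − 79833600 = 399168000, probability 399168000/479001600 = 5/6.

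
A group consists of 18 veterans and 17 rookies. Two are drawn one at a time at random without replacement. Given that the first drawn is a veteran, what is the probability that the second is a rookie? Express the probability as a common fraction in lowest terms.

1/2

After removing one veteran, 34 remain: 17 veterans and 17 rookies.
So the probability the next is a rookie is 17/34 = 1/2.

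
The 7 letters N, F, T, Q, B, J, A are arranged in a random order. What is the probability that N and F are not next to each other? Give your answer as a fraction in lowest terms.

There are 7! = 5040 arrangements.
Arrangements with N and F adjacent: 2·6! = 1440.
So not adjacent: 5040 − 1440 = 3600, probability 3600/5040 = 5/7.

5/7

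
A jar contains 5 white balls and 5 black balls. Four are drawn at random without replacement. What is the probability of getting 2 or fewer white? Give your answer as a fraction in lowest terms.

31/42

Total selections: C(10,4) = 210.
Count the complement (more than 2 white): C(5,3)·C(5,1) + C(5,4)·C(5,0) = 50 + 5 = 55.
Probability = 1 − 55/210 = 155/210 = 31/42.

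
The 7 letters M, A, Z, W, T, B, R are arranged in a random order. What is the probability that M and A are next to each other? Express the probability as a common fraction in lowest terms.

2/7

There are 7! = 5040 arrangements.
Treat M and A as a block: 6! arrangements of the blocks × 2 orders within the block = 2·720 = 1440.
Probability = 1440/5040 = 2/7.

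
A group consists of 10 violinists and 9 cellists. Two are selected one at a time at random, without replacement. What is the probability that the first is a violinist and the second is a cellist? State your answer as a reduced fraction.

5/19

Multiply the conditional probabilities at each draw: 10/19 · 9/18 = 90/342 = 5/19.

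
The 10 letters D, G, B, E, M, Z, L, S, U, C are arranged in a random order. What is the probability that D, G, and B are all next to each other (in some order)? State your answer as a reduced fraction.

1/15

There are 10! = 3628800 arrangements.
Treat the three as one block: 8! placements × 3! orders within the block = 40320·6 = 241920.
Probability = 241920/3628800 = 1/15.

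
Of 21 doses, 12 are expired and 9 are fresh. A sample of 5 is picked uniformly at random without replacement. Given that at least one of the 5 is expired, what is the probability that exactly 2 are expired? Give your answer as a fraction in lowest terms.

88/321

Work in counts. Selections with at least one expired: C(21,5) − C(9,5) = 20349 − 126 = 20223.
Of those, selections where exactly 2 are expired: C(12,2)·C(9,3) = 66·84 = 5544.
Conditional probability = 5544/20223 = 88/321.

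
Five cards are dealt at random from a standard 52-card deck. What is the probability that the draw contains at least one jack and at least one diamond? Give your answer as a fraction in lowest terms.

229297/866320

There are C(52,5) = 2598960 possible draws.
By inclusion-exclusion on the complements, draws missing all jacks or all diamonds: C(48,5) + C(39,5) − C(36,5) = 1712304 + 575757 − 376992 = 1911069.
So draws with at least one of each: 2598960 − 1911069 = 687891, probability 687891/2598960 = 229297/866320.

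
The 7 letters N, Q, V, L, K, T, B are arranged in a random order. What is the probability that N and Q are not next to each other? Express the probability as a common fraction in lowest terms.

5/7

There are 7! = 5040 arrangements.
Arrangements with N and Q adjacent: 2·6! = 1440.
So not adjacent: 5040 − 1440 = 3600, probability 3600/5040 = 5/7.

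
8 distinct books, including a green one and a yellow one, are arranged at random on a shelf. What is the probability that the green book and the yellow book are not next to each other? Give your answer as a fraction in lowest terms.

3/4

There are 8! = 40320 arrangements.
Arrangements with the green book and the yellow book adjacent: 2·7! = 10080.
So not adjacent: 40320 − 10080 = 30240, probability 30240/40320 = 3/4.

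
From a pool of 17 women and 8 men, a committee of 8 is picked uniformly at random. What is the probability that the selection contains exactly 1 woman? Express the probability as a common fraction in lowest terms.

136/1081575

The sample space is all 8-subsets of the 25: C(25,8) = 1081575.
Selections with exactly 1 woman: choose 1 of the 17 women and 7 of the 8 men, C(17,1)·C(8,7) = 17·8 = 136.
Probability = 136/1081575.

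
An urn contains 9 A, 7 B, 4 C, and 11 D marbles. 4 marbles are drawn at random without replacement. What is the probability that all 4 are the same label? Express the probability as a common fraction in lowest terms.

There are C(31,4) = 31465 ways to draw 4 marbles.
All same label: C(9,4) + C(7,4) + C(4,4) + C(11,4) = 126 + 35 + 1 + 330 = 492.
Probability = 492/31465.

492/31465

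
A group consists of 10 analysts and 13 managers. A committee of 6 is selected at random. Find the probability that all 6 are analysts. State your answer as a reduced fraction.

10/4807

There are C(23,6) = 100947 possible selections.
Selections with all analysts: C(10,6) = 210.
Probability = 210/100947 = 10/4807.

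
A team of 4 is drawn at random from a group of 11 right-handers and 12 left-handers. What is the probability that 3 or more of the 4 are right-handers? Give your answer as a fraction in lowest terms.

There are C(23,4) = 8855 ways to choose the 4.
Favorable selections (3 or more right-handers): C(11,3)·C(12,1) + C(11,4)·C(12,0) = 1980 + 330 = 2310.
Probability = 2310/8855 = 6/23.

6/23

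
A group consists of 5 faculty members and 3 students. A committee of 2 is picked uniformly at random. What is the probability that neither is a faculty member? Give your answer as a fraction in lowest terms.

3/28

There are C(8,2) = 28 possible selections.
Selections with no faculty members (all students): C(3,2) = 3.
Probability = 3/28.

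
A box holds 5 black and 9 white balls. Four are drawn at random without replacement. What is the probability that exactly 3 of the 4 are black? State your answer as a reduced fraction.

The sample space is all 4-subsets of the 14: C(14,4) = 1001.
Selections with exactly 3 black: choose 3 of the 5 black and 1 of the 9 white, C(5,3)·C(9,1) = 10·9 = 90.
Probability = 90/1001.

90/1001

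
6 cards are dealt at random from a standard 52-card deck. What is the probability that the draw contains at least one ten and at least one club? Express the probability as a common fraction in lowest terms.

6772177/20358520

There are C(52,6) = 20358520 possible draws.
By inclusion-exclusion on the complements, draws missing all tens or all clubs: C(48,6) + C(39,6) − C(36,6) = 12271512 + 3262623 − 1947792 = 13586343.
So draws with at least one of each: 20358520 − 13586343 = 6772177, probability 6772177/20358520.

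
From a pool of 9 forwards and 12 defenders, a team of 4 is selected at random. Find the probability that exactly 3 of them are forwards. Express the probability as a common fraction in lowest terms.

16/95

There are C(21,4) = 5985 ways to choose 4 from 21.
Selections with exactly 3 forwards: choose 3 of the 9 forwards and 1 of the 12 defenders, C(9,3)·C(12,1) = 84·12 = 1008.
Probability = 1008/5985 = 16/95.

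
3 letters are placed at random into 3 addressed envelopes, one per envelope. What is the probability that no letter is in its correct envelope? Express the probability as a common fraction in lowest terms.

1/3

There are 3! = 6 assignments.
By inclusion-exclusion, assignments with no fixed points: C(3,0)·3! − C(3,1)·2! + C(3,2)·1! − C(3,3)·0! = 2.
Probability = 2/6 = 1/3.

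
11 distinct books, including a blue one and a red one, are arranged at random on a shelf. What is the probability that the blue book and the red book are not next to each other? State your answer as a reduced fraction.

9/11

There are 11! = 39916800 arrangements.
Arrangements with the blue book and the red book adjacent: 2·10! = 7257600.
So not adjacent: 39916800 − 7257600 = 32659200, probability 32659200/39916800 = 9/11.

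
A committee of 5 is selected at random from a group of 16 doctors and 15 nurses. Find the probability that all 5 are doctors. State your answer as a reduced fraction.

There are C(31,5) = 169911 possible selections.
Selections with all doctors: C(16,5) = 4368.
Probability = 4368/169911 = 208/8091.

208/8091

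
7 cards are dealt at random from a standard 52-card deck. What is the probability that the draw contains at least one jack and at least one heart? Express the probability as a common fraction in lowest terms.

There are C(52,7) = 133784560 possible draws.
By inclusion-exclusion on the complements, draws missing all jacks or all hearts: C(48,7) + C(39,7) − C(36,7) = 73629072 + 15380937 − 8347680 = 80662329.
So draws with at least one of each: 133784560 − 80662329 = 53122231, probability 53122231/133784560.

53122231/133784560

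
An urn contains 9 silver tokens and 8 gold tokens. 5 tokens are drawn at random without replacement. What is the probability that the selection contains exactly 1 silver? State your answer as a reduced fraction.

45/442

There are C(17,5) = 6188 ways to choose 5 from 17.
Selections with exactly 1 silver: choose 1 of the 9 silver and 4 of the 8 gold, C(9,1)·C(8,4) = 9·70 = 630.
Probability = 630/6188 = 45/442.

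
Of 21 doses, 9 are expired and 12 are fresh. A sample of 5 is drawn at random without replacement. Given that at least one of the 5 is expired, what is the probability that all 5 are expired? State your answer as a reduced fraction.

14/2173

Work in counts. Selections with at least one expired: C(21,5) − C(12,5) = 20349 − 792 = 19557.
Of those, selections where all 5 are expired: C(9,5) = 126.
Conditional probability = 126/19557 = 14/2173.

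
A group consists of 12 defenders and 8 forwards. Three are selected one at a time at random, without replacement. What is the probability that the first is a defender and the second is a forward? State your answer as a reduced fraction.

24/95

Multiply the conditional probabilities at each draw: 12/20 · 8/19 = 96/380 = 24/95.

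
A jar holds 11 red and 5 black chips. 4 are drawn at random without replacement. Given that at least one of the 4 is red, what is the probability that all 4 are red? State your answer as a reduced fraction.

2/11

Work in counts. Selections with at least one red: C(16,4) − C(5,4) = 1820 − 5 = 1815.
Of those, selections where all 4 are red: C(11,4) = 330.
Conditional probability = 330/1815 = 2/11.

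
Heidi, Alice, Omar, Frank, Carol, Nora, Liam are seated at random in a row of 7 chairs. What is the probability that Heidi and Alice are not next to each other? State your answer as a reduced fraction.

There are 7! = 5040 arrangements.
Arrangements with Heidi and Alice adjacent: 2·6! = 1440.
So not adjacent: 5040 − 1440 = 3600, probability 3600/5040 = 5/7.

5/7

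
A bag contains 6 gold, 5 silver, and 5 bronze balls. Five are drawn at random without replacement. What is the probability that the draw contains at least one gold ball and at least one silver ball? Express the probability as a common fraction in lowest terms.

3655/4368

There are C(16,5) = 4368 possible draws.
By inclusion-exclusion on the complements, draws missing all gold or all silver: C(10,5) + C(11,5) − C(5,5) = 252 + 462 − 1 = 713.
So draws with at least one of each: 4368 − 713 = 3655, probability 3655/4368.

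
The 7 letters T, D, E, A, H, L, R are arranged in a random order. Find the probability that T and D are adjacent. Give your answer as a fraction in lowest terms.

2/7

There are 7! = 5040 arrangements.
Treat T and D as a block: 6! arrangements of the blocks × 2 orders within the block = 2·720 = 1440.
Probability = 1440/5040 = 2/7.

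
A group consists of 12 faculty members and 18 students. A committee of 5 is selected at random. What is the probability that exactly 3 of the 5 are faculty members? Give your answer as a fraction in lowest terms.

1870/7917

There are C(30,5) = 142506 ways to choose 5 from 30.
Selections with exactly 3 faculty members: choose 3 of the 12 faculty members and 2 of the 18 students, C(12,3)·C(18,2) = 220·153 = 33660.
Probability = 33660/142506 = 1870/7917.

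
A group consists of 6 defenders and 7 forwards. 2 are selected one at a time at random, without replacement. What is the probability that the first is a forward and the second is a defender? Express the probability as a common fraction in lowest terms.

7/26

Multiply the conditional probabilities at each draw: 7/13 · 6/12 = 42/156 = 7/26.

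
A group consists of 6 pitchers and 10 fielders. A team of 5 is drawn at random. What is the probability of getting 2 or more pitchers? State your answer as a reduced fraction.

17/26

There are C(16,5) = 4368 ways to choose the 5.
Count the complement (fewer than 2 pitchers): C(6,0)·C(10,5) + C(6,1)·C(10,4) = 252 + 1260 = 1512.
Probability = 1 − 1512/4368 = 2856/4368 = 17/26.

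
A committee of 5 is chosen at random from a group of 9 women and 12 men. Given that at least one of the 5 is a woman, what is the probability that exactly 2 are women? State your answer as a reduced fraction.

880/2173

Work in counts. Selections with at least one woman: C(21,5) − C(12,5) = 20349 − 792 = 19557.
Of those, selections where exactly 2 are women: C(9,2)·C(12,3) = 36·220 = 7920.
Conditional probability = 7920/19557 = 880/2173.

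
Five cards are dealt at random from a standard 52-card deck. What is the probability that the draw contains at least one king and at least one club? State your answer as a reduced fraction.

229297/866320

There are C(52,5) = 2598960 possible draws.
By inclusion-exclusion on the complements, draws missing all kings or all clubs: C(48,5) + C(39,5) − C(36,5) = 1712304 + 575757 − 376992 = 1911069.
So draws with at least one of each: 2598960 − 1911069 = 687891, probability 687891/2598960 = 229297/866320.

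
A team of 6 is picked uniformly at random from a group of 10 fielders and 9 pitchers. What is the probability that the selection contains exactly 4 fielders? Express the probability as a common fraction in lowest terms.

There are C(19,6) = 27132 ways to choose 6 from 19.
Selections with exactly 4 fielders: choose 4 of the 10 fielders and 2 of the 9 pitchers, C(10,4)·C(9,2) = 210·36 = 7560.
Probability = 7560/27132 = 90/323.

90/323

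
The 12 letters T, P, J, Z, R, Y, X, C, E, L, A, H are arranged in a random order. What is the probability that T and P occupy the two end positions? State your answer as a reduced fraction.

There are 12! = 479001600 arrangements.
Place T and P at the ends in 2 ways, arrange the remaining 10 in 10! = 3628800 ways: 2·3628800 = 7257600.
Probability = 7257600/479001600 = 1/66.

1/66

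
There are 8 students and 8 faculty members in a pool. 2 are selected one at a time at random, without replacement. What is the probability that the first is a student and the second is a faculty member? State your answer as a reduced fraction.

Multiply the conditional probabilities at each draw: 8/16 · 8/15 = 64/240 = 4/15.

4/15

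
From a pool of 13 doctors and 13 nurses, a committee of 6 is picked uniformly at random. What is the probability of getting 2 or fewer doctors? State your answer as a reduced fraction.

519/1610

There are C(26,6) = 230230 ways to choose the 6.
Favorable selections (2 or fewer doctors): C(13,0)·C(13,6) + C(13,1)·C(13,5) + C(13,2)·C(13,4) = 1716 + 16731 + 55770 = 74217.
Probability = 74217/230230 = 519/1610.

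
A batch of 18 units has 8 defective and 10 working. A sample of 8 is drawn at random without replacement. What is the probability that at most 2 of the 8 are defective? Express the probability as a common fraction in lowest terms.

Total selections: C(18,8) = 43758.
Favorable selections (at most 2 defective): C(8,0)·C(10,8) + C(8,1)·C(10,7) + C(8,2)·C(10,6) = 45 + 960 + 5880 = 6885.
Probability = 6885/43758 = 45/286.

45/286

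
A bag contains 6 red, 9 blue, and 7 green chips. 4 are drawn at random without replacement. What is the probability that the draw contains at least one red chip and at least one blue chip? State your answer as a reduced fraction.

963/1463

There are C(22,4) = 7315 possible draws.
By inclusion-exclusion on the complements, draws missing all red or all blue: C(16,4) + C(13,4) − C(7,4) = 1820 + 715 − 35 = 2500.
So draws with at least one of each: 7315 − 2500 = 4815, probability 4815/7315 = 963/1463.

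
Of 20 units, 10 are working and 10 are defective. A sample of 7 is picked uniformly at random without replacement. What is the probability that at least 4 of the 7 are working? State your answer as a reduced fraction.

1/2

There are C(20,7) = 77520 ways to choose the 7.
Favorable selections (at least 4 working): C(10,4)·C(10,3) + C(10,5)·C(10,2) + C(10,6)·C(10,1) + C(10,7)·C(10,0) = 25200 + 11340 + 2100 + 120 = 38760.
Probability = 38760/77520 = 1/2.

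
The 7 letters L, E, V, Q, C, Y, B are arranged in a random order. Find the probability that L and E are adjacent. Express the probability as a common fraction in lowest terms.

There are 7! = 5040 arrangements.
Treat L and E as a block: 6! arrangements of the blocks × 2 orders within the block = 2·720 = 1440.
Probability = 1440/5040 = 2/7.

2/7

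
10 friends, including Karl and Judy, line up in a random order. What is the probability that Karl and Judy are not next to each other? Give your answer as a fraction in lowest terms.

There are 10! = 3628800 arrangements.
Arrangements with Karl and Judy adjacent: 2·9! = 725760.
So not adjacent: 3628800 − 725760 = 2903040, probability 2903040/3628800 = 4/5.

4/5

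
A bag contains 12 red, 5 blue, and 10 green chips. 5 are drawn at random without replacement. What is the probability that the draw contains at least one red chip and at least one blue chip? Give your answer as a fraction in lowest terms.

3443/5382

There are C(27,5) = 80730 possible draws.
By inclusion-exclusion on the complements, draws missing all red or all blue: C(15,5) + C(22,5) − C(10,5) = 3003 + 26334 − 252 = 29085.
So draws with at least one of each: 80730 − 29085 = 51645, probability 51645/80730 = 3443/5382.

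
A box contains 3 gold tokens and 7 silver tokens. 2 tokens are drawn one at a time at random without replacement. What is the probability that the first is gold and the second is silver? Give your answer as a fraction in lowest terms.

Multiply the conditional probabilities at each draw: 3/10 · 7/9 = 21/90 = 7/30.

7/30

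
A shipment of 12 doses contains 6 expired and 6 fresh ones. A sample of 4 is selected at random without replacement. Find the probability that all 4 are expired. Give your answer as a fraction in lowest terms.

1/33

There are C(12,4) = 495 possible selections.
Selections with all expired: C(6,4) = 15.
Probability = 15/495 = 1/33.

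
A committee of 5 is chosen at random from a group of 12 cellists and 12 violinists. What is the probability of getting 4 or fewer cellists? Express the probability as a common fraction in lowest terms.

158/161

There are C(24,5) = 42504 ways to choose the 5.
The complement is exactly 5 cellists: C(12,5)·C(12,0) = 792.
Probability = 1 − 792/42504 = 41712/42504 = 158/161.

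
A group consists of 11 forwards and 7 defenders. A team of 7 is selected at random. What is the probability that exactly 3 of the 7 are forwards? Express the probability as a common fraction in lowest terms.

Total number of selections: C(18,7) = 31824.
Selections with exactly 3 forwards: choose 3 of the 11 forwards and 4 of the 7 defenders, C(11,3)·C(7,4) = 165·35 = 5775.
Probability = 5775/31824 = 1925/10608.

1925/10608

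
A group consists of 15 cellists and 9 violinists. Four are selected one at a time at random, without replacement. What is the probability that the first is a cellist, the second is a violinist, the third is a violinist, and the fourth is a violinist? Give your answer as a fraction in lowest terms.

Multiply the conditional probabilities at each draw: 15/24 · 9/23 · 8/22 · 7/21 = 7560/255024 = 15/506.

15/506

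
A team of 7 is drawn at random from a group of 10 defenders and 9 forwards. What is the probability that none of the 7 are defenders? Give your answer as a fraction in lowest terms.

3/4199

There are C(19,7) = 50388 possible selections.
Selections with no defenders (all forwards): C(9,7) = 36.
Probability = 36/50388 = 3/4199.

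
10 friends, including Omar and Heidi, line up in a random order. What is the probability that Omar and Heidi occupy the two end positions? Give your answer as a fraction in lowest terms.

There are 10! = 3628800 arrangements.
Place Omar and Heidi at the ends in 2 ways, arrange the remaining 8 in 8! = 40320 ways: 2·40320 = 80640.
Probability = 80640/3628800 = 1/45.

1/45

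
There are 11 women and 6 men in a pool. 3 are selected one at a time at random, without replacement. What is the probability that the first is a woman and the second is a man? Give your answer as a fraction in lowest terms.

33/136

Multiply the conditional probabilities at each draw: 11/17 · 6/16 = 66/272 = 33/136.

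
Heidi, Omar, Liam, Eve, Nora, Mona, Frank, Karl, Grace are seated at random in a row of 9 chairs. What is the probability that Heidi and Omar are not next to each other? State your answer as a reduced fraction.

There are 9! = 362880 arrangements.
Arrangements with Heidi and Omar adjacent: 2·8! = 80640.
So not adjacent: 362880 − 80640 = 282240, probability 282240/362880 = 7/9.

7/9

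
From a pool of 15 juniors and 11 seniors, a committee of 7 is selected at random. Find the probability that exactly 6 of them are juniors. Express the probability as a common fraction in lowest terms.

77/920

Total number of selections: C(26,7) = 657800.
Selections with exactly 6 juniors: choose 6 of the 15 juniors and 1 of the 11 seniors, C(15,6)·C(11,1) = 5005·11 = 55055.
Probability = 55055/657800 = 77/920.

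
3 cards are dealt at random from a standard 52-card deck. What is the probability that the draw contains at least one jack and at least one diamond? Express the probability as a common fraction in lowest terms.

33/260

There are C(52,3) = 22100 possible draws.
By inclusion-exclusion on the complements, draws missing all jacks or all diamonds: C(48,3) + C(39,3) − C(36,3) = 17296 + 9139 − 7140 = 19295.
So draws with at least one of each: 22100 − 19295 = 2805, probability 2805/22100 = 33/260.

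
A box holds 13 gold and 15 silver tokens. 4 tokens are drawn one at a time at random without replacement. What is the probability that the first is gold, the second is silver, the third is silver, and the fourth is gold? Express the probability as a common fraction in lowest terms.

Multiply the conditional probabilities at each draw: 13/28 · 15/27 · 14/26 · 12/25 = 32760/491400 = 1/15.

1/15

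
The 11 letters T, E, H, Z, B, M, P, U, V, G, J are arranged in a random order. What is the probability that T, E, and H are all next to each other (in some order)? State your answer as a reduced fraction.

3/55

There are 11! = 39916800 arrangements.
Treat the three as one block: 9! placements × 3! orders within the block = 362880·6 = 2177280.
Probability = 2177280/39916800 = 3/55.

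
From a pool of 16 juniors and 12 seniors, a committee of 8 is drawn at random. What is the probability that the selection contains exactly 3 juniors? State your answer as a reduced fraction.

The sample space is all 8-subsets of the 28: C(28,8) = 3108105.
Selections with exactly 3 juniors: choose 3 of the 16 juniors and 5 of the 12 seniors, C(16,3)·C(12,5) = 560·792 = 443520.
Probability = 443520/3108105 = 128/897.

128/897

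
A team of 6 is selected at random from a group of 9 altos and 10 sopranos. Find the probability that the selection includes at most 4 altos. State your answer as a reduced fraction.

Total selections: C(19,6) = 27132.
Count the complement (more than 4 altos): C(9,5)·C(10,1) + C(9,6)·C(10,0) = 1260 + 84 = 1344.
Probability = 1 − 1344/27132 = 25788/27132 = 307/323.

307/323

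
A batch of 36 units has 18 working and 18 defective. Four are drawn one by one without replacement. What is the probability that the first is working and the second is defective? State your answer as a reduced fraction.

Multiply the conditional probabilities at each draw: 18/36 · 18/35 = 324/1260 = 9/35.

9/35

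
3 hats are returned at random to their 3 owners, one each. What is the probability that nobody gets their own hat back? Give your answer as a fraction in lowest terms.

1/3

There are 3! = 6 assignments.
By inclusion-exclusion, assignments with no fixed points: C(3,0)·3! − C(3,1)·2! + C(3,2)·1! − C(3,3)·0! = 2.
Probability = 2/6 = 1/3.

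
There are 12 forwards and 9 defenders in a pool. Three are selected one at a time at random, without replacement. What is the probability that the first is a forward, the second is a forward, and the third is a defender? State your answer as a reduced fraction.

99/665

Multiply the conditional probabilities at each draw: 12/21 · 11/20 · 9/19 = 1188/7980 = 99/665.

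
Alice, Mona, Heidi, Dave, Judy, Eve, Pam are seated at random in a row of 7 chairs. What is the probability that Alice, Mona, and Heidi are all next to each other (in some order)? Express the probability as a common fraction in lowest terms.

There are 7! = 5040 arrangements.
Treat the three as one block: 5! placements × 3! orders within the block = 120·6 = 720.
Probability = 720/5040 = 1/7.

1/7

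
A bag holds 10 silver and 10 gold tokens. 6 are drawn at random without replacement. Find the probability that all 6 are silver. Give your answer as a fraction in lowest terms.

7/1292

There are C(20,6) = 38760 possible selections.
Selections with all silver: C(10,6) = 210.
Probability = 210/38760 = 7/1292.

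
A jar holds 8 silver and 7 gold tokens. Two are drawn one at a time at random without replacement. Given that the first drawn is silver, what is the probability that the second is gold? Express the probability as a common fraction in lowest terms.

After removing one silver, 14 remain: 7 silver and 7 gold.
So the probability the next is gold is 7/14 = 1/2.

1/2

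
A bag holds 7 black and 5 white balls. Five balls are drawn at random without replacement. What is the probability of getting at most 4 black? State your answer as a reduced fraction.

257/264

Total selections: C(12,5) = 792.
Favorable selections (at most 4 black): C(7,0)·C(5,5) + C(7,1)·C(5,4) + C(7,2)·C(5,3) + C(7,3)·C(5,2) + C(7,4)·C(5,1) = 1 + 35 + 210 + 350 + 175 = 771.
Probability = 771/792 = 257/264.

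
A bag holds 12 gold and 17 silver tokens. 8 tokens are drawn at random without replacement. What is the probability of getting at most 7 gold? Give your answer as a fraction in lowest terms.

8670/8671

There are C(29,8) = 4292145 ways to choose the 8.
Favorable selections (at most 7 gold): C(12,0)·C(17,8) + C(12,1)·C(17,7) + C(12,2)·C(17,6) + C(12,3)·C(17,5) + C(12,4)·C(17,4) + C(12,5)·C(17,3) + C(12,6)·C(17,2) + C(12,7)·C(17,1) = 24310 + 233376 + 816816 + 1361360 + 1178100 + 538560 + 125664 + 13464 = 4291650.
Probability = 4291650/4292145 = 8670/8671.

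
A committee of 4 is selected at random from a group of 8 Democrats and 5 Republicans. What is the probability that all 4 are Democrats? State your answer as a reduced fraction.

14/143

There are C(13,4) = 715 possible selections.
Selections with all Democrats: C(8,4) = 70.
Probability = 70/715 = 14/143.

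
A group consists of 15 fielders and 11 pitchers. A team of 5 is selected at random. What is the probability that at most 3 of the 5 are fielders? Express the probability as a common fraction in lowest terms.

167/230

There are C(26,5) = 65780 ways to choose the 5.
Count the complement (more than 3 fielders): C(15,4)·C(11,1) + C(15,5)·C(11,0) = 15015 + 3003 = 18018.
Probability = 1 − 18018/65780 = 47762/65780 = 167/230.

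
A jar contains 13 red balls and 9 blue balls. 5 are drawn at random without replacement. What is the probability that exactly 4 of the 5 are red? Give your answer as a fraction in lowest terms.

65/266

There are C(22,5) = 26334 ways to choose 5 from 22.
Selections with exactly 4 red: choose 4 of the 13 red and 1 of the 9 blue, C(13,4)·C(9,1) = 715·9 = 6435.
Probability = 6435/26334 = 65/266.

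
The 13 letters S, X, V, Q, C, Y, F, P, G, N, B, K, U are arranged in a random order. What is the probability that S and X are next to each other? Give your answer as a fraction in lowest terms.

There are 13! = 6227020800 arrangements.
Treat S and X as a block: 12! arrangements of the blocks × 2 orders within the block = 2·479001600 = 958003200.
Probability = 958003200/6227020800 = 2/13.

2/13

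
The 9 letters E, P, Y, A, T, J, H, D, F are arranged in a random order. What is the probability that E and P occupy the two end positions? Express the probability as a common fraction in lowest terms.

1/36

There are 9! = 362880 arrangements.
Place E and P at the ends in 2 ways, arrange the remaining 7 in 7! = 5040 ways: 2·5040 = 10080.
Probability = 10080/362880 = 1/36.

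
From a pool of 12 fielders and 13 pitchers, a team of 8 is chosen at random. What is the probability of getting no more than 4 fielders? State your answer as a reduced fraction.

312/437

There are C(25,8) = 1081575 ways to choose the 8.
Count the complement (more than 4 fielders): C(12,5)·C(13,3) + C(12,6)·C(13,2) + C(12,7)·C(13,1) + C(12,8)·C(13,0) = 226512 + 72072 + 10296 + 495 = 309375.
Probability = 1 − 309375/1081575 = 772200/1081575 = 312/437.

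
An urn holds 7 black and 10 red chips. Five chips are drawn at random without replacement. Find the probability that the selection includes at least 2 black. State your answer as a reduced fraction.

There are C(17,5) = 6188 ways to choose the 5.
Count the complement (fewer than 2 black): C(7,0)·C(10,5) + C(7,1)·C(10,4) = 252 + 1470 = 1722.
Probability = 1 − 1722/6188 = 4466/6188 = 319/442.

319/442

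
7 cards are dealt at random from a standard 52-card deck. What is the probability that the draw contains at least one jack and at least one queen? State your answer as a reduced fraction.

3105873/16723070

There are C(52,7) = 133784560 possible draws.
By inclusion-exclusion on the complements, draws missing all jacks or all queens: C(48,7) + C(48,7) − C(44,7) = 73629072 + 73629072 − 38320568 = 108937576.
So draws with at least one of each: 133784560 − 108937576 = 24846984, probability 24846984/133784560 = 3105873/16723070.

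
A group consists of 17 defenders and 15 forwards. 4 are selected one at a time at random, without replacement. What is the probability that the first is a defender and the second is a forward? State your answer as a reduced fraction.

255/992

Multiply the conditional probabilities at each draw: 17/32 · 15/31 = 255/992.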